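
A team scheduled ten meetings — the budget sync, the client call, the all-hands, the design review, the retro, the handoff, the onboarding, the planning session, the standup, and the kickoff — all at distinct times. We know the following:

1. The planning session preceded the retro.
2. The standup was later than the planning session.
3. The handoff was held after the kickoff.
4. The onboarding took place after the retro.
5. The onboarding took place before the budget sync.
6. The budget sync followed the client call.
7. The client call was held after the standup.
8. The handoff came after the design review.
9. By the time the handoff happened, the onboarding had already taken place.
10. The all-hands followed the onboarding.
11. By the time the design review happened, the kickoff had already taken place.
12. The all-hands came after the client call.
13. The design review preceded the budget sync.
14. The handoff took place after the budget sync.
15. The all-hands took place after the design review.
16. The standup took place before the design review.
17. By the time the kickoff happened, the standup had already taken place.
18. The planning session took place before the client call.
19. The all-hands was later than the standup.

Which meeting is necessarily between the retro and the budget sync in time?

the onboarding

Tracing the constraints gives the retro → the onboarding → the budget sync, so the onboarding sits after the retro and before the budget sync.
No other meeting is forced both after the retro and before the budget sync.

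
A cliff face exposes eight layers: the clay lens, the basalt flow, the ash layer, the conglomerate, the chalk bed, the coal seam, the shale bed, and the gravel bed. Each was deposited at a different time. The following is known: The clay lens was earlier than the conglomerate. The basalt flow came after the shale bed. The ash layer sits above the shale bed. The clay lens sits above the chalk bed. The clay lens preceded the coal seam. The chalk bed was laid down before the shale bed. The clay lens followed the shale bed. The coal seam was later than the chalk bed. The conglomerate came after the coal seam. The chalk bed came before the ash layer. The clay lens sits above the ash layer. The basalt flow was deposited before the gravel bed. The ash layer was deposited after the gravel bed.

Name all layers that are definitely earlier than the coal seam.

the ash layer, the basalt flow, the chalk bed, the clay lens, the gravel bed, the shale bed

Directly stated before the coal seam: the chalk bed and the clay lens.
The ash layer reaches the coal seam via the ash layer → the clay lens → the coal seam.
The basalt flow reaches the coal seam via the basalt flow → the gravel bed → the ash layer → the clay lens → the coal seam.
The gravel bed reaches the coal seam via the gravel bed → the ash layer → the clay lens → the coal seam.
Likewise the shale bed reaches the coal seam by chaining the stated constraints.
No chain forces the conglomerate ahead of the coal seam.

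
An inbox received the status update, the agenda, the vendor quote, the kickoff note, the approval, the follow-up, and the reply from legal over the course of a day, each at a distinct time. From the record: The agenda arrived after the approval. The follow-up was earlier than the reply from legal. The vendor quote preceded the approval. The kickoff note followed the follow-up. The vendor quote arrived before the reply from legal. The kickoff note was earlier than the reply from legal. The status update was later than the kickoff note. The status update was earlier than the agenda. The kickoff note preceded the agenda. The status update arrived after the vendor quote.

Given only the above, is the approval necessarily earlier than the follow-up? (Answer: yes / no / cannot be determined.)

cannot be determined

No chain of stated constraints runs from the approval to the follow-up, and none runs from the follow-up to the approval either.
So the relative order of the approval and the follow-up is not fixed by the given facts.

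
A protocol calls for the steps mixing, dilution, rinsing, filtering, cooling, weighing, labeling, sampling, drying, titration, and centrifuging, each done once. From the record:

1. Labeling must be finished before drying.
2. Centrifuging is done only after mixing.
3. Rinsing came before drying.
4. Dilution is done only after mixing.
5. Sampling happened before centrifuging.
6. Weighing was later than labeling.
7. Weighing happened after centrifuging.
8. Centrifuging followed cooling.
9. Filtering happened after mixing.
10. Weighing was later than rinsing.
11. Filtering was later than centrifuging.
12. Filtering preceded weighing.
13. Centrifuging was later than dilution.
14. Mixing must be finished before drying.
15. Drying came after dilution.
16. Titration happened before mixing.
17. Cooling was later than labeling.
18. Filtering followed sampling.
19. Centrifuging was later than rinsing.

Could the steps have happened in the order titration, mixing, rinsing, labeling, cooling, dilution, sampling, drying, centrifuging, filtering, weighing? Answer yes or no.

Check each stated constraint against the proposed order — e.g. rinsing is ahead of weighing; mixing is ahead of filtering. Every pair is in the required order; nothing is violated.

yes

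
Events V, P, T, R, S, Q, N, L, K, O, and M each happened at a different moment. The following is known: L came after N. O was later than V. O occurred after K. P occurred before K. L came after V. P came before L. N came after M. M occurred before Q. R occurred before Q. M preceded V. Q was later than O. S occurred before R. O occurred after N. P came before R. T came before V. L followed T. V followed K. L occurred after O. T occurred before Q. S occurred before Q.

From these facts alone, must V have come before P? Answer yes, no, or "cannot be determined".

no

Tracing the constraints gives P → K → V, so P must come before V.
That means V cannot be before P.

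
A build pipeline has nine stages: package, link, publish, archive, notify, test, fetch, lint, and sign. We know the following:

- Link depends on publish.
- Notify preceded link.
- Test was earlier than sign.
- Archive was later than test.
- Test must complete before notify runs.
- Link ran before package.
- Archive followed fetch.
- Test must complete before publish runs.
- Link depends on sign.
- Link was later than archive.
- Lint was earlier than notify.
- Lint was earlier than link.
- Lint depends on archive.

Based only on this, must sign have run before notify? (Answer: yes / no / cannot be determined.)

cannot be determined

No chain of stated constraints runs from sign to notify, and none runs from notify to sign either.
So the relative order of sign and notify is not fixed by the given facts.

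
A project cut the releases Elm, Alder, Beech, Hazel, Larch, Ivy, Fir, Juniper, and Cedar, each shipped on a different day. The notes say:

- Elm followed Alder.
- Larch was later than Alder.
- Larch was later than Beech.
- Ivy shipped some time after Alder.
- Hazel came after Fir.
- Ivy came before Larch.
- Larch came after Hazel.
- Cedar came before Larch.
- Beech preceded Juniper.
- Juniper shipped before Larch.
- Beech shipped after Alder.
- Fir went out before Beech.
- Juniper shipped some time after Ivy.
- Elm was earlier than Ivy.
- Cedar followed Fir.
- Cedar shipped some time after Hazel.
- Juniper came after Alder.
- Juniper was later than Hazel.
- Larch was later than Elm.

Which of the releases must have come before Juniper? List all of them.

Alder, Beech, Elm, Fir, Hazel, Ivy

Directly stated before Juniper: Alder, Beech, Hazel, and Ivy.
Elm reaches Juniper via Elm → Ivy → Juniper.
Fir reaches Juniper via Fir → Beech → Juniper.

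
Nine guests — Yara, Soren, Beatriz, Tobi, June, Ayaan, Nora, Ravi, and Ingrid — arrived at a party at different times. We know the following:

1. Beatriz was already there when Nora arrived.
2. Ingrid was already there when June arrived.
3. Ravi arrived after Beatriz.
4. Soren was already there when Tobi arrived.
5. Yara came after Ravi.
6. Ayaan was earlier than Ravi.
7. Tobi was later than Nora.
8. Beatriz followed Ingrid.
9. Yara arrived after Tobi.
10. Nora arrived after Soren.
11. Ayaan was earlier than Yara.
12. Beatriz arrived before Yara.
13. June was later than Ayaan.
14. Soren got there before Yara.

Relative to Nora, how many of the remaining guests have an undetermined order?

Forced before Nora: Beatriz, Ingrid, and Soren; forced after Nora: Tobi and Yara.
That leaves Ayaan, June, and Ravi with no forced order relative to Nora — 3.

3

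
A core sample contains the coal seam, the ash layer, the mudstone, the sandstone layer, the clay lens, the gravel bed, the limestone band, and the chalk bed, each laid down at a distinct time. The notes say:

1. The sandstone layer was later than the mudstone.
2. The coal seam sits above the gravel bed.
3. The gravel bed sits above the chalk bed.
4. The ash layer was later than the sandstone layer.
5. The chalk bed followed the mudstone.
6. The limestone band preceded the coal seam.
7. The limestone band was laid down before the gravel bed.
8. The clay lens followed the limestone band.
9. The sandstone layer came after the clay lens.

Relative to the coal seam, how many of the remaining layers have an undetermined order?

Forced before the coal seam: the chalk bed, the gravel bed, the limestone band, and the mudstone.
That leaves the ash layer, the clay lens, and the sandstone layer with no forced order relative to the coal seam — 3.

3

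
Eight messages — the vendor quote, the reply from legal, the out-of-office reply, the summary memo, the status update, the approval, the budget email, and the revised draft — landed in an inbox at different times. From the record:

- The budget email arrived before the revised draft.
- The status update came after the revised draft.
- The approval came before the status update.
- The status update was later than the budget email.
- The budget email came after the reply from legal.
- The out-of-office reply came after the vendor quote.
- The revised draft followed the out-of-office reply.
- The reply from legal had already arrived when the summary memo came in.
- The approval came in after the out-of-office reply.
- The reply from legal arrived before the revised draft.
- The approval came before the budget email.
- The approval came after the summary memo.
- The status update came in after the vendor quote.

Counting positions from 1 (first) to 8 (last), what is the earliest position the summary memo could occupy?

2

The reply from legal must come before the summary memo — 1 forced predecessor.
Nothing else is forced ahead of the summary memo, so its earliest slot is position 1 + 1 = 2.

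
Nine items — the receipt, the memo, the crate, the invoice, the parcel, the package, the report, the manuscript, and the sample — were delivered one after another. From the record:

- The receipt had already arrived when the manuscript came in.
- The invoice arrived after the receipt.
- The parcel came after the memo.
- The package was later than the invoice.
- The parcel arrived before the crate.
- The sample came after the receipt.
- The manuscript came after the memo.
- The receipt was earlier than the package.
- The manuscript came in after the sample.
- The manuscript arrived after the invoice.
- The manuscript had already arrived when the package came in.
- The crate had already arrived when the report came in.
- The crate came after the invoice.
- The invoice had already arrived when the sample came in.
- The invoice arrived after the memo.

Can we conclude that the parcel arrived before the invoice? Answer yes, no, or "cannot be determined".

No chain of stated constraints runs from the parcel to the invoice, and none runs from the invoice to the parcel either.
So the relative order of the parcel and the invoice is not fixed by the given facts.

cannot be determined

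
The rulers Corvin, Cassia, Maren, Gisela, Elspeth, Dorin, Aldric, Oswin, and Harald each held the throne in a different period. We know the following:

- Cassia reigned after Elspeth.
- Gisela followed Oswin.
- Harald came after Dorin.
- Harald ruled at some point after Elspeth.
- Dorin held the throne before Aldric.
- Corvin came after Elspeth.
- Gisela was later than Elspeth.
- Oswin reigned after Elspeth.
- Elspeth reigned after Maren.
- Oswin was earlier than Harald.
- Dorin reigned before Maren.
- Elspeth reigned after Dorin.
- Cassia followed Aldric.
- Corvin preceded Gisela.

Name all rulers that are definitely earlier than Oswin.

Dorin, Elspeth, Maren

Directly stated before Oswin: Elspeth.
Dorin reaches Oswin via Dorin → Elspeth → Oswin.
Maren reaches Oswin via Maren → Elspeth → Oswin.
No chain forces Cassia (or any of the others) ahead of Oswin.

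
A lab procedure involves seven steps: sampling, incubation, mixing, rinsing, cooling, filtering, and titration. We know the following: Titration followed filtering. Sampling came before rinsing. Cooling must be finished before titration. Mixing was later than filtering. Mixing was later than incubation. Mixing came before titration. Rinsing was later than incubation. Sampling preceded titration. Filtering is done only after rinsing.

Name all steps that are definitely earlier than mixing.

filtering, incubation, rinsing, sampling

Directly stated before mixing: filtering and incubation.
Rinsing reaches mixing via rinsing → filtering → mixing.
Sampling reaches mixing via sampling → rinsing → filtering → mixing.
No chain forces titration (or any of the others) ahead of mixing.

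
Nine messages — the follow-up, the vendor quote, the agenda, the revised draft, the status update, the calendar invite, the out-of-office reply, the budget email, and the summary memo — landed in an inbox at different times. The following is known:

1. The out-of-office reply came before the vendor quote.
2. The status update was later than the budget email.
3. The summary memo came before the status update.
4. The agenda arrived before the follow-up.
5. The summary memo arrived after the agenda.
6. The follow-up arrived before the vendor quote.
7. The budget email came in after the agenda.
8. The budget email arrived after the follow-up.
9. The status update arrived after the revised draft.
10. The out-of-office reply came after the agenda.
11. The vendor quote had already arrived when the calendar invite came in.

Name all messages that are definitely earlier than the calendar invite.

Directly stated before the calendar invite: the vendor quote.
The agenda reaches the calendar invite via the agenda → the out-of-office reply → the vendor quote → the calendar invite.
The follow-up reaches the calendar invite via the follow-up → the vendor quote → the calendar invite.
The out-of-office reply reaches the calendar invite via the out-of-office reply → the vendor quote → the calendar invite.
No chain forces the budget email (or any of the others) ahead of the calendar invite.

the agenda, the follow-up, the out-of-office reply, the vendor quote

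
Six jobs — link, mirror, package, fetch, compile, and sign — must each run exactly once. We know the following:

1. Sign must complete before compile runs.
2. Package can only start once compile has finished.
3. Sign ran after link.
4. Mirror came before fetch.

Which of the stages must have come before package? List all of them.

compile, link, sign

Directly stated before package: compile.
Link reaches package via link → sign → compile → package.
Sign reaches package via sign → compile → package.
No chain forces fetch (or any of the others) ahead of package.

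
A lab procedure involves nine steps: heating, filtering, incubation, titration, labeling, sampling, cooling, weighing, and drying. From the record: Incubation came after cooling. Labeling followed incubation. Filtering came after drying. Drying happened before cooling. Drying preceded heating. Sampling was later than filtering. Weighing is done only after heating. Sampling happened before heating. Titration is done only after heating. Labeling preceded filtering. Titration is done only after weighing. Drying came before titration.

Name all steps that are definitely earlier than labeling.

Directly stated before labeling: incubation.
Cooling reaches labeling via cooling → incubation → labeling.
Drying reaches labeling via drying → cooling → incubation → labeling.
No chain forces titration (or any of the others) ahead of labeling.

cooling, drying, incubation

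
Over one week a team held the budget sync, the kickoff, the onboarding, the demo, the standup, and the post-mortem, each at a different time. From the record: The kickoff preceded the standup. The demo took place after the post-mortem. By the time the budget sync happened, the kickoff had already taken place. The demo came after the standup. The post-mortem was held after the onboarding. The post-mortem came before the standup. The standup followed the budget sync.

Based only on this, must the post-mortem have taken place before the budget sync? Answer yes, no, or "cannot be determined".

No chain of stated constraints runs from the post-mortem to the budget sync, and none runs from the budget sync to the post-mortem either.
So the relative order of the post-mortem and the budget sync is not fixed by the given facts.

cannot be determined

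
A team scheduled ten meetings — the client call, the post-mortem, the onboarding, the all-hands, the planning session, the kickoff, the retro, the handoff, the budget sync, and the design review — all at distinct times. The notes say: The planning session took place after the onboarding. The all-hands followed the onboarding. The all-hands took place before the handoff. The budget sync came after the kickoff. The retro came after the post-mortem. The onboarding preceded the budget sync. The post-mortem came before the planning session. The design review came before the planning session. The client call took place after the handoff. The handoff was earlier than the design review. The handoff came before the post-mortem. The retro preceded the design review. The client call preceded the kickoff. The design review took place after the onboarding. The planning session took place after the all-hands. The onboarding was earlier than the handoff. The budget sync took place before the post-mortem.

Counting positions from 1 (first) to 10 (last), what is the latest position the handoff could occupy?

3

The handoff must come before the budget sync, the client call, the design review, the kickoff, the planning session, the post-mortem, and the retro — 7 meetings forced after it.
Everything else can be placed before the handoff in some valid order, so the handoff can sit as late as position 10 − 7 = 3.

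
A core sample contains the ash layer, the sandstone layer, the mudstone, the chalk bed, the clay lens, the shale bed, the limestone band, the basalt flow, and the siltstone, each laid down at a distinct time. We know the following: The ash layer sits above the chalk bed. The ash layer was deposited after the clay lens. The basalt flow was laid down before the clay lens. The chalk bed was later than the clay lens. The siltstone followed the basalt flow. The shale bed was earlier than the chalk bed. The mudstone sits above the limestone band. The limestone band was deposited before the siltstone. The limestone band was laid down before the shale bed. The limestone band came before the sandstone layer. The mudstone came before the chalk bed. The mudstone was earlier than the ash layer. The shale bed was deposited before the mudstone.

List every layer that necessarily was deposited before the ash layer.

Directly stated before the ash layer: the chalk bed, the clay lens, and the mudstone.
The basalt flow reaches the ash layer via the basalt flow → the clay lens → the ash layer.
The limestone band reaches the ash layer via the limestone band → the mudstone → the ash layer.
The shale bed reaches the ash layer via the shale bed → the chalk bed → the ash layer.

the basalt flow, the chalk bed, the clay lens, the limestone band, the mudstone, the shale bed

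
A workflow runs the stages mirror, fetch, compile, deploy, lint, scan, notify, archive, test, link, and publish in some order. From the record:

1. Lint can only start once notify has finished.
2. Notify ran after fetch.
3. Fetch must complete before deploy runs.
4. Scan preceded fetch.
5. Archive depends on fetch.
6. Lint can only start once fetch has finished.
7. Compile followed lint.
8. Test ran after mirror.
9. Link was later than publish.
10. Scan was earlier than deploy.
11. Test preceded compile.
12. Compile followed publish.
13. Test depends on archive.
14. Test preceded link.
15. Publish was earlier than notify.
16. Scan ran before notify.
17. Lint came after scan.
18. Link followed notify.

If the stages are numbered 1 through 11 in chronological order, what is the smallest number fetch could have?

2

Scan must come before fetch — 1 forced predecessor.
Nothing else is forced ahead of fetch, so its earliest slot is position 1 + 1 = 2.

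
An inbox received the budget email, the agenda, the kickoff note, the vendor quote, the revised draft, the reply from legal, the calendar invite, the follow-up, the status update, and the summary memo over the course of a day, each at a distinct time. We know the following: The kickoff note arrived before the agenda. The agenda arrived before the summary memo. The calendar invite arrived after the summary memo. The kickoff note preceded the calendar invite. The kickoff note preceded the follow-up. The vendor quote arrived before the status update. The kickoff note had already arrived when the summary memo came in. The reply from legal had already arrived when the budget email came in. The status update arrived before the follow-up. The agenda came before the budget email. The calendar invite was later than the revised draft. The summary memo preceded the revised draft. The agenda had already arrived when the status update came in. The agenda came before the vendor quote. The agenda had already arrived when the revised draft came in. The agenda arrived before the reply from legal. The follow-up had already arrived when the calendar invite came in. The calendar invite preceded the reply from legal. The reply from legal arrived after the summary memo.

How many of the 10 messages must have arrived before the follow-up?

Directly stated before the follow-up: the kickoff note and the status update.
The agenda reaches the follow-up via the agenda → the status update → the follow-up.
The vendor quote reaches the follow-up via the vendor quote → the status update → the follow-up.
That's the agenda, the kickoff note, the status update, and the vendor quote — 4 in all.

4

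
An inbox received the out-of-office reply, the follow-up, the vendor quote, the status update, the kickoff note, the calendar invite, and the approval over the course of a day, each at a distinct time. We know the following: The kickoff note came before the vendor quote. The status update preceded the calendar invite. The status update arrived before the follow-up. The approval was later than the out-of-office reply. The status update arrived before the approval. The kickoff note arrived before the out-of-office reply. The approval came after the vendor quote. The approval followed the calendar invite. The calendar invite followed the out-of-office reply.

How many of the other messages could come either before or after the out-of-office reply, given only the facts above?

3

Forced before the out-of-office reply: the kickoff note; forced after the out-of-office reply: the approval and the calendar invite.
That leaves the follow-up, the status update, and the vendor quote with no forced order relative to the out-of-office reply — 3.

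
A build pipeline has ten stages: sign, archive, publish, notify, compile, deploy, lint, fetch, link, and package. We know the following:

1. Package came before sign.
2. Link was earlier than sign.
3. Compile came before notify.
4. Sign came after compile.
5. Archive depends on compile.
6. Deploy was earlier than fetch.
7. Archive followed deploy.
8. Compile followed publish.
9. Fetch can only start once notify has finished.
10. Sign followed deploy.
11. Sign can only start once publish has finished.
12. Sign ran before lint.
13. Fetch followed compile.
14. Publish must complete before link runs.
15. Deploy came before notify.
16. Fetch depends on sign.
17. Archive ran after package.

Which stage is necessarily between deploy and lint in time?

Tracing the constraints gives deploy → sign → lint, so sign sits after deploy and before lint.
No other stage is forced both after deploy and before lint.

sign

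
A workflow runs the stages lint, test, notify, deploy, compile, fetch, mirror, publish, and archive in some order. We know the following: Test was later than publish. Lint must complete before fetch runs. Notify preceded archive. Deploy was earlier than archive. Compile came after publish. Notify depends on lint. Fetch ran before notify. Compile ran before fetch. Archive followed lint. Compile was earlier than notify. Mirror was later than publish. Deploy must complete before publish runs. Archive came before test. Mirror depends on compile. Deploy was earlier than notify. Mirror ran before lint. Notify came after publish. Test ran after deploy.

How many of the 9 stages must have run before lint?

4

Directly stated before lint: mirror.
Compile reaches lint via compile → mirror → lint.
Deploy reaches lint via deploy → publish → mirror → lint.
Publish reaches lint via publish → mirror → lint.
No chain forces archive (or any of the others) ahead of lint.
That's compile, deploy, mirror, and publish — 4 in all.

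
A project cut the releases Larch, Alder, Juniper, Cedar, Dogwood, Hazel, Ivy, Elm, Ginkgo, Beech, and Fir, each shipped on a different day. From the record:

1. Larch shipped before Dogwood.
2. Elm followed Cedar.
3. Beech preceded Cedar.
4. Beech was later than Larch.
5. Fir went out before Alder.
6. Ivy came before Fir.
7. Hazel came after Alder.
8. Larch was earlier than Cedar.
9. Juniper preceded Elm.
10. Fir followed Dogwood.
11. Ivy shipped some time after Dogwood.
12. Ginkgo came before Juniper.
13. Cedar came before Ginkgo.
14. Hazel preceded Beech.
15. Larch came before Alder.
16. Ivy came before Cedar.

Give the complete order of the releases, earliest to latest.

The constraints fix every adjacent pair, so only one ordering works:
Larch → Dogwood → Ivy → Fir → Alder → Hazel → Beech → Cedar → Ginkgo → Juniper → Elm.

Larch, Dogwood, Ivy, Fir, Alder, Hazel, Beech, Cedar, Ginkgo, Juniper, Elm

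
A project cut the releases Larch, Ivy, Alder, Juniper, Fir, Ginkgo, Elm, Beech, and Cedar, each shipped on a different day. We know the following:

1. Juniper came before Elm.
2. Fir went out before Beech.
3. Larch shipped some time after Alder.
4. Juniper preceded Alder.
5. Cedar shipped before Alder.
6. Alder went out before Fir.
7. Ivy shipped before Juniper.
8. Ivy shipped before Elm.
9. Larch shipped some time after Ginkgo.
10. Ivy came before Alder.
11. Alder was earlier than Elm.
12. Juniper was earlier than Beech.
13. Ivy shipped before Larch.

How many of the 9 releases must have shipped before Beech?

5

Directly stated before Beech: Fir and Juniper.
Alder reaches Beech via Alder → Fir → Beech.
Cedar reaches Beech via Cedar → Alder → Fir → Beech.
Ivy reaches Beech via Ivy → Juniper → Beech.
No chain forces Elm (or any of the others) ahead of Beech.
That's Alder, Cedar, Fir, Ivy, and Juniper — 5 in all.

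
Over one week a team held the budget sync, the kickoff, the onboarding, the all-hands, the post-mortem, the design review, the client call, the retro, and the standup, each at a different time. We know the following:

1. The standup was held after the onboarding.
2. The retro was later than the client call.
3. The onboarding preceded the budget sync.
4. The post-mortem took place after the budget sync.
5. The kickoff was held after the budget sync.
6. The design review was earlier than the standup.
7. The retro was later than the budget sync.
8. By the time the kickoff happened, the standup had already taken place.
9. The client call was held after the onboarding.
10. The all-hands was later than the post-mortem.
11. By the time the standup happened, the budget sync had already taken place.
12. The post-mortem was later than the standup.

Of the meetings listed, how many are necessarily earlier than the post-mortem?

Directly stated before the post-mortem: the budget sync and the standup.
The design review reaches the post-mortem via the design review → the standup → the post-mortem.
The onboarding reaches the post-mortem via the onboarding → the budget sync → the post-mortem.
No chain forces the retro (or any of the others) ahead of the post-mortem.
That's the budget sync, the design review, the onboarding, and the standup — 4 in all.

4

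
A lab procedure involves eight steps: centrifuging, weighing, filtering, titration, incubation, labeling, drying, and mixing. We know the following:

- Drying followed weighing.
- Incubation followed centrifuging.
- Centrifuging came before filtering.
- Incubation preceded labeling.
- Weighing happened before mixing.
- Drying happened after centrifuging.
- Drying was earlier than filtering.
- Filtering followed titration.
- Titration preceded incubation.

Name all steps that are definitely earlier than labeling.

Directly stated before labeling: incubation.
Centrifuging reaches labeling via centrifuging → incubation → labeling.
Titration reaches labeling via titration → incubation → labeling.
No chain forces weighing (or any of the others) ahead of labeling.

centrifuging, incubation, titration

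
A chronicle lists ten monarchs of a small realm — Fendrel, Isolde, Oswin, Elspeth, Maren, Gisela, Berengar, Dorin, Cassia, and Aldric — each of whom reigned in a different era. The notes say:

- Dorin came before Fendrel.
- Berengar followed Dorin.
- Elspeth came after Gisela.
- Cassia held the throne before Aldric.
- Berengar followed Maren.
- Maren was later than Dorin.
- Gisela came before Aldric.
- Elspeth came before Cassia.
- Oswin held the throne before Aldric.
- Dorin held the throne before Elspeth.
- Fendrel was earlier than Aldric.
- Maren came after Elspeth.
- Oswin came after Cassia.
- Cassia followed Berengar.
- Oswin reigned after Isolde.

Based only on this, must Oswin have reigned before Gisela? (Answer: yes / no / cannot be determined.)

no

Tracing the constraints gives Gisela → Elspeth → Cassia → Oswin, so Gisela must come before Oswin.
That means Oswin cannot be before Gisela.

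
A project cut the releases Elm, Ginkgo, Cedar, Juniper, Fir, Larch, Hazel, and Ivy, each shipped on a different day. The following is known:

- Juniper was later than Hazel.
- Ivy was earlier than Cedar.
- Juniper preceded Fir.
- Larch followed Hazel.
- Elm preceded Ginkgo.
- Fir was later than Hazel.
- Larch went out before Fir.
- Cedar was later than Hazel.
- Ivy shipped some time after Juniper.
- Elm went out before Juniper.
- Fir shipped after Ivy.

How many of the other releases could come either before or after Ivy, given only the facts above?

2

Forced before Ivy: Elm, Hazel, and Juniper; forced after Ivy: Cedar and Fir.
That leaves Ginkgo and Larch with no forced order relative to Ivy — 2.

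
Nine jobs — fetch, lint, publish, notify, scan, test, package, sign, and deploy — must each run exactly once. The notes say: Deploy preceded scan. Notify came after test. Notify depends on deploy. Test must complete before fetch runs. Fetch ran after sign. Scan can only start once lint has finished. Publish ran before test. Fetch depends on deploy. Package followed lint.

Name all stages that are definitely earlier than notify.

deploy, publish, test

Directly stated before notify: deploy and test.
Publish reaches notify via publish → test → notify.
No chain forces package (or any of the others) ahead of notify.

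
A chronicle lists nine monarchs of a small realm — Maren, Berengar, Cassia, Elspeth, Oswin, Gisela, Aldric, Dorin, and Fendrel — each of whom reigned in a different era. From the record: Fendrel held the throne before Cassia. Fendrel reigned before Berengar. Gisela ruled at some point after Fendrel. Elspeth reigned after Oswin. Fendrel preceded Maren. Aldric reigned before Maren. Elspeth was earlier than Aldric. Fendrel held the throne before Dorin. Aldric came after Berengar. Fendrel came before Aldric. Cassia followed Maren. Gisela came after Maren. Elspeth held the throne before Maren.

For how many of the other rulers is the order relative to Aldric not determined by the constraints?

1

Forced before Aldric: Berengar, Elspeth, Fendrel, and Oswin; forced after Aldric: Cassia, Gisela, and Maren.
That leaves Dorin with no forced order relative to Aldric — 1.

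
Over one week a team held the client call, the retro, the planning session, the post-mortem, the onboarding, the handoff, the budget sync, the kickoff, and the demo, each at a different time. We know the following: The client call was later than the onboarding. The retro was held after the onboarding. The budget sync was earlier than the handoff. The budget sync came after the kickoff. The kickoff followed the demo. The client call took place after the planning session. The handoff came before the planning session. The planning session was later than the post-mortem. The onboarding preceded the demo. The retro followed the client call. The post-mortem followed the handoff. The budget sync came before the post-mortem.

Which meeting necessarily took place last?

Every other meeting has a chain of constraints placing it before the retro, so the retro is last.

the retro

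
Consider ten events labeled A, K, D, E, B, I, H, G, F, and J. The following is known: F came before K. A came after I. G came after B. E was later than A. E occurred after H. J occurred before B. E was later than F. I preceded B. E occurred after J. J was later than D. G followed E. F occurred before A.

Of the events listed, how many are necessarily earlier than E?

Directly stated before E: A, F, H, and J.
D reaches E via D → J → E.
I reaches E via I → A → E.
No chain forces B (or any of the others) ahead of E.
That's A, D, F, H, I, and J — 6 in all.

6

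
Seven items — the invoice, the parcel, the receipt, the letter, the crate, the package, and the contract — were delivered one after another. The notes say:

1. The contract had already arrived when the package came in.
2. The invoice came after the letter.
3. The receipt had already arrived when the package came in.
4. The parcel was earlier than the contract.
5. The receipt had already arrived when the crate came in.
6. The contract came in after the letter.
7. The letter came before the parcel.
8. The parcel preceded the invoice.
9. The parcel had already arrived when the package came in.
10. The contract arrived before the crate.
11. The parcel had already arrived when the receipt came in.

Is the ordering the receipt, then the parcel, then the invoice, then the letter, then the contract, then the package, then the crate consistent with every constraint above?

The constraints require the letter before the invoice, but in the proposed sequence the invoice appears ahead of the letter. That one violation is enough.

no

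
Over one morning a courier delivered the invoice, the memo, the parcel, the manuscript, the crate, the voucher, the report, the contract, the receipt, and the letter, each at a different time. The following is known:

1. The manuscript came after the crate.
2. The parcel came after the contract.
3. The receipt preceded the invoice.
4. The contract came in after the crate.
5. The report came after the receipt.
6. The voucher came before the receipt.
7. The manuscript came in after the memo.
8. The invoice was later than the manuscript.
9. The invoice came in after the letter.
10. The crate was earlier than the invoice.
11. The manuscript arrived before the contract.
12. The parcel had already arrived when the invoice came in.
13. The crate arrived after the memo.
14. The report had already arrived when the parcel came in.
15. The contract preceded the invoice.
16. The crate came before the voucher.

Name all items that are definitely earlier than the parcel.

Directly stated before the parcel: the contract and the report.
The crate reaches the parcel via the crate → the contract → the parcel.
The manuscript reaches the parcel via the manuscript → the contract → the parcel.
The memo reaches the parcel via the memo → the manuscript → the contract → the parcel.
Likewise the receipt and the voucher each reach the parcel by chaining the stated constraints.

the contract, the crate, the manuscript, the memo, the receipt, the report, the voucher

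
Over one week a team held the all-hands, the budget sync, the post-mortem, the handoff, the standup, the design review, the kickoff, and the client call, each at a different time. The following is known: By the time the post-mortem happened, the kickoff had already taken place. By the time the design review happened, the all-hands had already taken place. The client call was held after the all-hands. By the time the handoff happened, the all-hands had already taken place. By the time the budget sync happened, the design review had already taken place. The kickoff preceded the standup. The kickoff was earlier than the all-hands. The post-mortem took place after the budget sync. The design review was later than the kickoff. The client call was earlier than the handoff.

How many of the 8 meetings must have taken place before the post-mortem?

Directly stated before the post-mortem: the budget sync and the kickoff.
The all-hands reaches the post-mortem via the all-hands → the design review → the budget sync → the post-mortem.
The design review reaches the post-mortem via the design review → the budget sync → the post-mortem.
No chain forces the standup (or any of the others) ahead of the post-mortem.
That's the all-hands, the budget sync, the design review, and the kickoff — 4 in all.

4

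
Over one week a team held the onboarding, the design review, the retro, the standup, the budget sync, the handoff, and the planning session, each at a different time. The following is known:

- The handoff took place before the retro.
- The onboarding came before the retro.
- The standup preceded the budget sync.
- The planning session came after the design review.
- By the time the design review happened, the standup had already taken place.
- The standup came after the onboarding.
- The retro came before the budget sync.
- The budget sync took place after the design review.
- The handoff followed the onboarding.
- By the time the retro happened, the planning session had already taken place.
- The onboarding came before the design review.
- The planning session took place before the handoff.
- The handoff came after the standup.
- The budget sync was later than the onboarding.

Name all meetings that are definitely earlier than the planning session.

Directly stated before the planning session: the design review.
The onboarding reaches the planning session via the onboarding → the design review → the planning session.
The standup reaches the planning session via the standup → the design review → the planning session.

the design review, the onboarding, the standup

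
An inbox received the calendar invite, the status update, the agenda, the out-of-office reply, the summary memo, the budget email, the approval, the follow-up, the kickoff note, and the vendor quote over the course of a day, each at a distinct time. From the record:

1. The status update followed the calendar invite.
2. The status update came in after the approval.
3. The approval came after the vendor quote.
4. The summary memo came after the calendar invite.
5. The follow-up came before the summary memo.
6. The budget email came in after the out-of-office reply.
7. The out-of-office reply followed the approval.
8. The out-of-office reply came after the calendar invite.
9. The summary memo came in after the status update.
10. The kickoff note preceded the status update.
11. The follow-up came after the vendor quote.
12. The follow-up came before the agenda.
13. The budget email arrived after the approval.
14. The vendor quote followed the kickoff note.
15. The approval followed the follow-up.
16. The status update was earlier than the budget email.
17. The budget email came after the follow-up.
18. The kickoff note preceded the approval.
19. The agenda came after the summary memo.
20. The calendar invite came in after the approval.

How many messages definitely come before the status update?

Directly stated before the status update: the approval, the calendar invite, and the kickoff note.
The follow-up reaches the status update via the follow-up → the approval → the status update.
The vendor quote reaches the status update via the vendor quote → the approval → the status update.
No chain forces the agenda (or any of the others) ahead of the status update.
That's the approval, the calendar invite, the follow-up, the kickoff note, and the vendor quote — 5 in all.

5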